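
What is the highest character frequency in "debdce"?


Input: debdce
Character counts:
  'b': 1
  'c': 1
  'd': 2
  'e': 2
Maximum frequency: 2

2


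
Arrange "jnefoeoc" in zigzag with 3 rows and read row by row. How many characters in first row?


Zigzag "jnefoeoc" into 3 rows:
Placing characters:
  'j' => row 0
  'n' => row 1
  'e' => row 2
  'f' => row 1
  'o' => row 0
  'e' => row 1
  'o' => row 2
  'c' => row 1
Rows:
  Row 0: "jo"
  Row 1: "nfec"
  Row 2: "eo"
First row length: 2

2


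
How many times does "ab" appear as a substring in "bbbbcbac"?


Searching for "ab" in "bbbbcbac"
Scanning each position:
  Position 0: "bb" => no
  Position 1: "bb" => no
  Position 2: "bb" => no
  Position 3: "bc" => no
  Position 4: "cb" => no
  Position 5: "ba" => no
  Position 6: "ac" => no
Total occurrences: 0

0


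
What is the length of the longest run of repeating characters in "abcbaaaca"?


Input: "abcbaaaca"
Scanning for longest run:
  Position 1 ('b'): new char, reset run to 1
  Position 2 ('c'): new char, reset run to 1
  Position 3 ('b'): new char, reset run to 1
  Position 4 ('a'): new char, reset run to 1
  Position 5 ('a'): continues run of 'a', length=2
  Position 6 ('a'): continues run of 'a', length=3
  Position 7 ('c'): new char, reset run to 1
  Position 8 ('a'): new char, reset run to 1
Longest run: 'a' with length 3

3


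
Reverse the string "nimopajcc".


Input: nimopajcc
Reading characters right to left:
  Position 8: 'c'
  Position 7: 'c'
  Position 6: 'j'
  Position 5: 'a'
  Position 4: 'p'
  Position 3: 'o'
  Position 2: 'm'
  Position 1: 'i'
  Position 0: 'n'
Reversed: ccjapomin

ccjapomin


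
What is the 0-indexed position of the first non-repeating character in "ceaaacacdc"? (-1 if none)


Input: ceaaacacdc
Character frequencies:
  'a': 4
  'c': 4
  'd': 1
  'e': 1
Scanning left to right for freq == 1:
  Position 0 ('c'): freq=4, skip
  Position 1 ('e'): unique! => answer = 1

1


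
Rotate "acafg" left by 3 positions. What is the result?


Input: "acafg", rotate left by 3
First 3 characters: "aca"
Remaining characters: "fg"
Concatenate remaining + first: "fg" + "aca" = "fgaca"

fgaca


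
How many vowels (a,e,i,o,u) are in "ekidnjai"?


Input: ekidnjai
Checking each character:
  'e' at position 0: vowel (running total: 1)
  'k' at position 1: consonant
  'i' at position 2: vowel (running total: 2)
  'd' at position 3: consonant
  'n' at position 4: consonant
  'j' at position 5: consonant
  'a' at position 6: vowel (running total: 3)
  'i' at position 7: vowel (running total: 4)
Total vowels: 4

4


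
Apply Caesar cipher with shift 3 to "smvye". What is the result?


Caesar cipher: shift "smvye" by 3
  's' (pos 18) + 3 = pos 21 = 'v'
  'm' (pos 12) + 3 = pos 15 = 'p'
  'v' (pos 21) + 3 = pos 24 = 'y'
  'y' (pos 24) + 3 = pos 1 = 'b'
  'e' (pos 4) + 3 = pos 7 = 'h'
Result: vpybh

vpybh


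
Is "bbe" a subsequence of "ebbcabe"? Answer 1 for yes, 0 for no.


Check if "bbe" is a subsequence of "ebbcabe"
Greedy scan:
  Position 0 ('e'): no match needed
  Position 1 ('b'): matches sub[0] = 'b'
  Position 2 ('b'): matches sub[1] = 'b'
  Position 3 ('c'): no match needed
  Position 4 ('a'): no match needed
  Position 5 ('b'): no match needed
  Position 6 ('e'): matches sub[2] = 'e'
All 3 characters matched => is a subsequence

1


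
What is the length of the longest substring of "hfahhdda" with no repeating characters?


Input: "hfahhdda"
Sliding window (track last position of each char):
  Position 0 ('h'): window [0,0] length 1 -- new best
  Position 1 ('f'): window [0,1] length 2 -- new best
  Position 2 ('a'): window [0,2] length 3 -- new best
  Position 3 ('h'): repeat (last at 0), move window start to 1
  Position 3 ('h'): window [1,3] length 3
  Position 4 ('h'): repeat (last at 3), move window start to 4
  Position 4 ('h'): window [4,4] length 1
  Position 5 ('d'): window [4,5] length 2
  Position 6 ('d'): repeat (last at 5), move window start to 6
  Position 6 ('d'): window [6,6] length 1
  Position 7 ('a'): window [6,7] length 2
Longest substring with no repeats: "hfa" with length 3

3


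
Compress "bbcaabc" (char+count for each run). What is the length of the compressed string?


Input: bbcaabc
Runs:
  'b' x 2 => "b2"
  'c' x 1 => "c1"
  'a' x 2 => "a2"
  'b' x 1 => "b1"
  'c' x 1 => "c1"
Compressed: "b2c1a2b1c1"
Compressed length: 10

10


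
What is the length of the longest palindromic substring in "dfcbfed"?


Input: "dfcbfed"
Checking substrings for palindromes:
  No multi-char palindromic substrings found
Longest palindromic substring: "d" with length 1

1


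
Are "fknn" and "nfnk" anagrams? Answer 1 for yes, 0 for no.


Strings: "fknn", "nfnk"
Sorted first:  fknn
Sorted second: fknn
Sorted forms match => anagrams

1


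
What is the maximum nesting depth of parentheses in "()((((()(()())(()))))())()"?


Input: "()((((()(()())(()))))())()"
Tracking depth:
  Position 0 '(': depth becomes 1
  Position 1 ')': depth becomes 0
  Position 2 '(': depth becomes 1
  Position 3 '(': depth becomes 2
  Position 4 '(': depth becomes 3
  Position 5 '(': depth becomes 4
  Position 6 '(': depth becomes 5
  Position 7 ')': depth becomes 4
  Position 8 '(': depth becomes 5
  Position 9 '(': depth becomes 6
  Position 10 ')': depth becomes 5
  Position 11 '(': depth becomes 6
  Position 12 ')': depth becomes 5
  Position 13 ')': depth becomes 4
  Position 14 '(': depth becomes 5
  Position 15 '(': depth becomes 6
  Position 16 ')': depth becomes 5
  Position 17 ')': depth becomes 4
  Position 18 ')': depth becomes 3
  Position 19 ')': depth becomes 2
  Position 20 ')': depth becomes 1
  Position 21 '(': depth becomes 2
  Position 22 ')': depth becomes 1
  Position 23 ')': depth becomes 0
  Position 24 '(': depth becomes 1
  Position 25 ')': depth becomes 0
Maximum depth reached: 6

6


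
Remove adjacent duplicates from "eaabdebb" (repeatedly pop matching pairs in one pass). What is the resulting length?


Input: eaabdebb
Stack-based adjacent duplicate removal:
  Read 'e': push. Stack: e
  Read 'a': push. Stack: ea
  Read 'a': matches stack top 'a' => pop. Stack: e
  Read 'b': push. Stack: eb
  Read 'd': push. Stack: ebd
  Read 'e': push. Stack: ebde
  Read 'b': push. Stack: ebdeb
  Read 'b': matches stack top 'b' => pop. Stack: ebde
Final stack: "ebde" (length 4)

4


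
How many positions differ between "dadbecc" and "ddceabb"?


Comparing "dadbecc" and "ddceabb" position by position:
  Position 0: 'd' vs 'd' => same
  Position 1: 'a' vs 'd' => DIFFER
  Position 2: 'd' vs 'c' => DIFFER
  Position 3: 'b' vs 'e' => DIFFER
  Position 4: 'e' vs 'a' => DIFFER
  Position 5: 'c' vs 'b' => DIFFER
  Position 6: 'c' vs 'b' => DIFFER
Positions that differ: 6

6


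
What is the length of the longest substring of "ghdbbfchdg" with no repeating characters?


Input: "ghdbbfchdg"
Sliding window (track last position of each char):
  Position 0 ('g'): window [0,0] length 1 -- new best
  Position 1 ('h'): window [0,1] length 2 -- new best
  Position 2 ('d'): window [0,2] length 3 -- new best
  Position 3 ('b'): window [0,3] length 4 -- new best
  Position 4 ('b'): repeat (last at 3), move window start to 4
  Position 4 ('b'): window [4,4] length 1
  Position 5 ('f'): window [4,5] length 2
  Position 6 ('c'): window [4,6] length 3
  Position 7 ('h'): window [4,7] length 4
  Position 8 ('d'): window [4,8] length 5 -- new best
  Position 9 ('g'): window [4,9] length 6 -- new best
Longest substring with no repeats: "bfchdg" with length 6

6


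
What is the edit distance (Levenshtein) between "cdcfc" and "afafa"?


Computing edit distance: "cdcfc" -> "afafa"
DP table:
           a    f    a    f    a
      0    1    2    3    4    5
  c   1    1    2    3    4    5
  d   2    2    2    3    4    5
  c   3    3    3    3    4    5
  f   4    4    3    4    3    4
  c   5    5    4    4    4    4
Edit distance = dp[5][5] = 4

4


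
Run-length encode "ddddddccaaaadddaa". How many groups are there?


Input: ddddddccaaaadddaa
Scanning for consecutive runs:
  Group 1: 'd' x 6 (positions 0-5)
  Group 2: 'c' x 2 (positions 6-7)
  Group 3: 'a' x 4 (positions 8-11)
  Group 4: 'd' x 3 (positions 12-14)
  Group 5: 'a' x 2 (positions 15-16)
Total groups: 5

5


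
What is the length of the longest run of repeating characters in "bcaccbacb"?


Input: "bcaccbacb"
Scanning for longest run:
  Position 1 ('c'): new char, reset run to 1
  Position 2 ('a'): new char, reset run to 1
  Position 3 ('c'): new char, reset run to 1
  Position 4 ('c'): continues run of 'c', length=2
  Position 5 ('b'): new char, reset run to 1
  Position 6 ('a'): new char, reset run to 1
  Position 7 ('c'): new char, reset run to 1
  Position 8 ('b'): new char, reset run to 1
Longest run: 'c' with length 2

2


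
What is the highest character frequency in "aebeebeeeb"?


Input: aebeebeeeb
Character counts:
  'a': 1
  'b': 3
  'e': 6
Maximum frequency: 6

6


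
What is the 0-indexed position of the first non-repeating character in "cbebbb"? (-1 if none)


Input: cbebbb
Character frequencies:
  'b': 4
  'c': 1
  'e': 1
Scanning left to right for freq == 1:
  Position 0 ('c'): unique! => answer = 0

0


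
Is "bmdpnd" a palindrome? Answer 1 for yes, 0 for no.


Input: bmdpnd
Reversed: dnpdmb
  Compare pos 0 ('b') with pos 5 ('d'): MISMATCH
  Compare pos 1 ('m') with pos 4 ('n'): MISMATCH
  Compare pos 2 ('d') with pos 3 ('p'): MISMATCH
Result: not a palindrome

0


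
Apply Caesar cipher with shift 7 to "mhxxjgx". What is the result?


Caesar cipher: shift "mhxxjgx" by 7
  'm' (pos 12) + 7 = pos 19 = 't'
  'h' (pos 7) + 7 = pos 14 = 'o'
  'x' (pos 23) + 7 = pos 4 = 'e'
  'x' (pos 23) + 7 = pos 4 = 'e'
  'j' (pos 9) + 7 = pos 16 = 'q'
  'g' (pos 6) + 7 = pos 13 = 'n'
  'x' (pos 23) + 7 = pos 4 = 'e'
Result: toeeqne

toeeqne


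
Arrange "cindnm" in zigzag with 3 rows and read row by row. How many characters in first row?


Zigzag "cindnm" into 3 rows:
Placing characters:
  'c' => row 0
  'i' => row 1
  'n' => row 2
  'd' => row 1
  'n' => row 0
  'm' => row 1
Rows:
  Row 0: "cn"
  Row 1: "idm"
  Row 2: "n"
First row length: 2

2


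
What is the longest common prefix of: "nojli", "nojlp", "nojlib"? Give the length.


Words: nojli, nojlp, nojlib
  Position 0: all 'n' => match
  Position 1: all 'o' => match
  Position 2: all 'j' => match
  Position 3: all 'l' => match
  Position 4: ('i', 'p', 'i') => mismatch, stop
LCP = "nojl" (length 4)

4


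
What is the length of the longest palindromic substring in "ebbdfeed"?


Input: "ebbdfeed"
Checking substrings for palindromes:
  [1:3] "bb" (len 2) => palindrome
  [5:7] "ee" (len 2) => palindrome
Longest palindromic substring: "bb" with length 2

2


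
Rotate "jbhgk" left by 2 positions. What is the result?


Input: "jbhgk", rotate left by 2
First 2 characters: "jb"
Remaining characters: "hgk"
Concatenate remaining + first: "hgk" + "jb" = "hgkjb"

hgkjb


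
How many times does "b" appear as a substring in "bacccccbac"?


Searching for "b" in "bacccccbac"
Scanning each position:
  Position 0: "b" => MATCH
  Position 1: "a" => no
  Position 2: "c" => no
  Position 3: "c" => no
  Position 4: "c" => no
  Position 5: "c" => no
  Position 6: "c" => no
  Position 7: "b" => MATCH
  Position 8: "a" => no
  Position 9: "c" => no
Total occurrences: 2

2


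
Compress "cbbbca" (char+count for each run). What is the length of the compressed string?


Input: cbbbca
Runs:
  'c' x 1 => "c1"
  'b' x 3 => "b3"
  'c' x 1 => "c1"
  'a' x 1 => "a1"
Compressed: "c1b3c1a1"
Compressed length: 8

8


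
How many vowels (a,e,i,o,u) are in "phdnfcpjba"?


Input: phdnfcpjba
Checking each character:
  'p' at position 0: consonant
  'h' at position 1: consonant
  'd' at position 2: consonant
  'n' at position 3: consonant
  'f' at position 4: consonant
  'c' at position 5: consonant
  'p' at position 6: consonant
  'j' at position 7: consonant
  'b' at position 8: consonant
  'a' at position 9: vowel (running total: 1)
Total vowels: 1

1


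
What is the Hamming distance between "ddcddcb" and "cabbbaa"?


Comparing "ddcddcb" and "cabbbaa" position by position:
  Position 0: 'd' vs 'c' => differ
  Position 1: 'd' vs 'a' => differ
  Position 2: 'c' vs 'b' => differ
  Position 3: 'd' vs 'b' => differ
  Position 4: 'd' vs 'b' => differ
  Position 5: 'c' vs 'a' => differ
  Position 6: 'b' vs 'a' => differ
Total differences (Hamming distance): 7

7


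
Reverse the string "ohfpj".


Input: ohfpj
Reading characters right to left:
  Position 4: 'j'
  Position 3: 'p'
  Position 2: 'f'
  Position 1: 'h'
  Position 0: 'o'
Reversed: jpfho

jpfho


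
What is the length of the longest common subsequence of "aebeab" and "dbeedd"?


LCS of "aebeab" and "dbeedd"
DP table:
           d    b    e    e    d    d
      0    0    0    0    0    0    0
  a   0    0    0    0    0    0    0
  e   0    0    0    1    1    1    1
  b   0    0    1    1    1    1    1
  e   0    0    1    2    2    2    2
  a   0    0    1    2    2    2    2
  b   0    0    1    2    2    2    2
LCS length = dp[6][6] = 2

2


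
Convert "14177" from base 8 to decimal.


Input: "14177" in base 8
Positional expansion:
  Digit '1' (value 1) x 8^4 = 4096
  Digit '4' (value 4) x 8^3 = 2048
  Digit '1' (value 1) x 8^2 = 64
  Digit '7' (value 7) x 8^1 = 56
  Digit '7' (value 7) x 8^0 = 7
Sum = 6271

6271


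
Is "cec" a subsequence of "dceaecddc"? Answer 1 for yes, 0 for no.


Check if "cec" is a subsequence of "dceaecddc"
Greedy scan:
  Position 0 ('d'): no match needed
  Position 1 ('c'): matches sub[0] = 'c'
  Position 2 ('e'): matches sub[1] = 'e'
  Position 3 ('a'): no match needed
  Position 4 ('e'): no match needed
  Position 5 ('c'): matches sub[2] = 'c'
  Position 6 ('d'): no match needed
  Position 7 ('d'): no match needed
  Position 8 ('c'): no match needed
All 3 characters matched => is a subsequence

1


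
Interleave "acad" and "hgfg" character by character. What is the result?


Interleaving "acad" and "hgfg":
  Position 0: 'a' from first, 'h' from second => "ah"
  Position 1: 'c' from first, 'g' from second => "cg"
  Position 2: 'a' from first, 'f' from second => "af"
  Position 3: 'd' from first, 'g' from second => "dg"
Result: ahcgafdg

ahcgafdg


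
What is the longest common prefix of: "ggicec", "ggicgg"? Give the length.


Words: ggicec, ggicgg
  Position 0: all 'g' => match
  Position 1: all 'g' => match
  Position 2: all 'i' => match
  Position 3: all 'c' => match
  Position 4: ('e', 'g') => mismatch, stop
LCP = "ggic" (length 4)

4


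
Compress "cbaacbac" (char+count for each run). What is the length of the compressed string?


Input: cbaacbac
Runs:
  'c' x 1 => "c1"
  'b' x 1 => "b1"
  'a' x 2 => "a2"
  'c' x 1 => "c1"
  'b' x 1 => "b1"
  'a' x 1 => "a1"
  'c' x 1 => "c1"
Compressed: "c1b1a2c1b1a1c1"
Compressed length: 14

14


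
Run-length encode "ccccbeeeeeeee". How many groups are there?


Input: ccccbeeeeeeee
Scanning for consecutive runs:
  Group 1: 'c' x 4 (positions 0-3)
  Group 2: 'b' x 1 (positions 4-4)
  Group 3: 'e' x 8 (positions 5-12)
Total groups: 3

3


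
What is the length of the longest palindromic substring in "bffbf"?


Input: "bffbf"
Checking substrings for palindromes:
  [0:4] "bffb" (len 4) => palindrome
  [2:5] "fbf" (len 3) => palindrome
  [1:3] "ff" (len 2) => palindrome
Longest palindromic substring: "bffb" with length 4

4


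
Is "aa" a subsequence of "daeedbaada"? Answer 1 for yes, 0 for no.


Check if "aa" is a subsequence of "daeedbaada"
Greedy scan:
  Position 0 ('d'): no match needed
  Position 1 ('a'): matches sub[0] = 'a'
  Position 2 ('e'): no match needed
  Position 3 ('e'): no match needed
  Position 4 ('d'): no match needed
  Position 5 ('b'): no match needed
  Position 6 ('a'): matches sub[1] = 'a'
  Position 7 ('a'): no match needed
  Position 8 ('d'): no match needed
  Position 9 ('a'): no match needed
All 2 characters matched => is a subsequence

1


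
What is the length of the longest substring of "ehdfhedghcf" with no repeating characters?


Input: "ehdfhedghcf"
Sliding window (track last position of each char):
  Position 0 ('e'): window [0,0] length 1 -- new best
  Position 1 ('h'): window [0,1] length 2 -- new best
  Position 2 ('d'): window [0,2] length 3 -- new best
  Position 3 ('f'): window [0,3] length 4 -- new best
  Position 4 ('h'): repeat (last at 1), move window start to 2
  Position 4 ('h'): window [2,4] length 3
  Position 5 ('e'): window [2,5] length 4
  Position 6 ('d'): repeat (last at 2), move window start to 3
  Position 6 ('d'): window [3,6] length 4
  Position 7 ('g'): window [3,7] length 5 -- new best
  Position 8 ('h'): repeat (last at 4), move window start to 5
  Position 8 ('h'): window [5,8] length 4
  Position 9 ('c'): window [5,9] length 5
  Position 10 ('f'): window [5,10] length 6 -- new best
Longest substring with no repeats: "edghcf" with length 6

6


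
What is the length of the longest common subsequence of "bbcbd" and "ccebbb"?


LCS of "bbcbd" and "ccebbb"
DP table:
           c    c    e    b    b    b
      0    0    0    0    0    0    0
  b   0    0    0    0    1    1    1
  b   0    0    0    0    1    2    2
  c   0    1    1    1    1    2    2
  b   0    1    1    1    2    2    3
  d   0    1    1    1    2    2    3
LCS length = dp[5][6] = 3

3


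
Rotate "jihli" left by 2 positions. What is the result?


Input: "jihli", rotate left by 2
First 2 characters: "ji"
Remaining characters: "hli"
Concatenate remaining + first: "hli" + "ji" = "hliji"

hliji


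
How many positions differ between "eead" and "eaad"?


Comparing "eead" and "eaad" position by position:
  Position 0: 'e' vs 'e' => same
  Position 1: 'e' vs 'a' => DIFFER
  Position 2: 'a' vs 'a' => same
  Position 3: 'd' vs 'd' => same
Positions that differ: 1

1


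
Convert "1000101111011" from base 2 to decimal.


Input: "1000101111011" in base 2
Positional expansion:
  Digit '1' (value 1) x 2^12 = 4096
  Digit '0' (value 0) x 2^11 = 0
  Digit '0' (value 0) x 2^10 = 0
  Digit '0' (value 0) x 2^9 = 0
  Digit '1' (value 1) x 2^8 = 256
  Digit '0' (value 0) x 2^7 = 0
  Digit '1' (value 1) x 2^6 = 64
  Digit '1' (value 1) x 2^5 = 32
  Digit '1' (value 1) x 2^4 = 16
  Digit '1' (value 1) x 2^3 = 8
  Digit '0' (value 0) x 2^2 = 0
  Digit '1' (value 1) x 2^1 = 2
  Digit '1' (value 1) x 2^0 = 1
Sum = 4475

4475


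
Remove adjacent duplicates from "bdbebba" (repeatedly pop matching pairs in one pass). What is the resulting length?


Input: bdbebba
Stack-based adjacent duplicate removal:
  Read 'b': push. Stack: b
  Read 'd': push. Stack: bd
  Read 'b': push. Stack: bdb
  Read 'e': push. Stack: bdbe
  Read 'b': push. Stack: bdbeb
  Read 'b': matches stack top 'b' => pop. Stack: bdbe
  Read 'a': push. Stack: bdbea
Final stack: "bdbea" (length 5)

5


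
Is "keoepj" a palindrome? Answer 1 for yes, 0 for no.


Input: keoepj
Reversed: jpeoek
  Compare pos 0 ('k') with pos 5 ('j'): MISMATCH
  Compare pos 1 ('e') with pos 4 ('p'): MISMATCH
  Compare pos 2 ('o') with pos 3 ('e'): MISMATCH
Result: not a palindrome

0


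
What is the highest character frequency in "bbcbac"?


Input: bbcbac
Character counts:
  'a': 1
  'b': 3
  'c': 2
Maximum frequency: 3

3


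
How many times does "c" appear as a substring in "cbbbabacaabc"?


Searching for "c" in "cbbbabacaabc"
Scanning each position:
  Position 0: "c" => MATCH
  Position 1: "b" => no
  Position 2: "b" => no
  Position 3: "b" => no
  Position 4: "a" => no
  Position 5: "b" => no
  Position 6: "a" => no
  Position 7: "c" => MATCH
  Position 8: "a" => no
  Position 9: "a" => no
  Position 10: "b" => no
  Position 11: "c" => MATCH
Total occurrences: 3

3


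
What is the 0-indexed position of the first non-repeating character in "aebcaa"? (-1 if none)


Input: aebcaa
Character frequencies:
  'a': 3
  'b': 1
  'c': 1
  'e': 1
Scanning left to right for freq == 1:
  Position 0 ('a'): freq=3, skip
  Position 1 ('e'): unique! => answer = 1

1


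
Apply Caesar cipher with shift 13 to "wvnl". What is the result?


Caesar cipher: shift "wvnl" by 13
  'w' (pos 22) + 13 = pos 9 = 'j'
  'v' (pos 21) + 13 = pos 8 = 'i'
  'n' (pos 13) + 13 = pos 0 = 'a'
  'l' (pos 11) + 13 = pos 24 = 'y'
Result: jiay

jiay


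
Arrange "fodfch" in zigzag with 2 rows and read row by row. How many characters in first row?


Zigzag "fodfch" into 2 rows:
Placing characters:
  'f' => row 0
  'o' => row 1
  'd' => row 0
  'f' => row 1
  'c' => row 0
  'h' => row 1
Rows:
  Row 0: "fdc"
  Row 1: "ofh"
First row length: 3

3


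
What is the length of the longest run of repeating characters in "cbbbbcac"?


Input: "cbbbbcac"
Scanning for longest run:
  Position 1 ('b'): new char, reset run to 1
  Position 2 ('b'): continues run of 'b', length=2
  Position 3 ('b'): continues run of 'b', length=3
  Position 4 ('b'): continues run of 'b', length=4
  Position 5 ('c'): new char, reset run to 1
  Position 6 ('a'): new char, reset run to 1
  Position 7 ('c'): new char, reset run to 1
Longest run: 'b' with length 4

4


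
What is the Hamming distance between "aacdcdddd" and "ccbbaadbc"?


Comparing "aacdcdddd" and "ccbbaadbc" position by position:
  Position 0: 'a' vs 'c' => differ
  Position 1: 'a' vs 'c' => differ
  Position 2: 'c' vs 'b' => differ
  Position 3: 'd' vs 'b' => differ
  Position 4: 'c' vs 'a' => differ
  Position 5: 'd' vs 'a' => differ
  Position 6: 'd' vs 'd' => same
  Position 7: 'd' vs 'b' => differ
  Position 8: 'd' vs 'c' => differ
Total differences (Hamming distance): 8

8


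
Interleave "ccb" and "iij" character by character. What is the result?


Interleaving "ccb" and "iij":
  Position 0: 'c' from first, 'i' from second => "ci"
  Position 1: 'c' from first, 'i' from second => "ci"
  Position 2: 'b' from first, 'j' from second => "bj"
Result: cicibj

cicibj


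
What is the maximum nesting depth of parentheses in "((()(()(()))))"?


Input: "((()(()(()))))"
Tracking depth:
  Position 0 '(': depth becomes 1
  Position 1 '(': depth becomes 2
  Position 2 '(': depth becomes 3
  Position 3 ')': depth becomes 2
  Position 4 '(': depth becomes 3
  Position 5 '(': depth becomes 4
  Position 6 ')': depth becomes 3
  Position 7 '(': depth becomes 4
  Position 8 '(': depth becomes 5
  Position 9 ')': depth becomes 4
  Position 10 ')': depth becomes 3
  Position 11 ')': depth becomes 2
  Position 12 ')': depth becomes 1
  Position 13 ')': depth becomes 0
Maximum depth reached: 5

5


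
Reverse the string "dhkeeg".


Input: dhkeeg
Reading characters right to left:
  Position 5: 'g'
  Position 4: 'e'
  Position 3: 'e'
  Position 2: 'k'
  Position 1: 'h'
  Position 0: 'd'
Reversed: geekhd

geekhd


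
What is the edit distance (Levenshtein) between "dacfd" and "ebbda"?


Computing edit distance: "dacfd" -> "ebbda"
DP table:
           e    b    b    d    a
      0    1    2    3    4    5
  d   1    1    2    3    3    4
  a   2    2    2    3    4    3
  c   3    3    3    3    4    4
  f   4    4    4    4    4    5
  d   5    5    5    5    4    5
Edit distance = dp[5][5] = 5

5


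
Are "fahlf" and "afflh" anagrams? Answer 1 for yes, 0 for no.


Strings: "fahlf", "afflh"
Sorted first:  affhl
Sorted second: affhl
Sorted forms match => anagrams

1


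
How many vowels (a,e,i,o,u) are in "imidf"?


Input: imidf
Checking each character:
  'i' at position 0: vowel (running total: 1)
  'm' at position 1: consonant
  'i' at position 2: vowel (running total: 2)
  'd' at position 3: consonant
  'f' at position 4: consonant
Total vowels: 2

2


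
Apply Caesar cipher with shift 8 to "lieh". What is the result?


Caesar cipher: shift "lieh" by 8
  'l' (pos 11) + 8 = pos 19 = 't'
  'i' (pos 8) + 8 = pos 16 = 'q'
  'e' (pos 4) + 8 = pos 12 = 'm'
  'h' (pos 7) + 8 = pos 15 = 'p'
Result: tqmp

tqmp


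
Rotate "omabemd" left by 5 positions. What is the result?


Input: "omabemd", rotate left by 5
First 5 characters: "omabe"
Remaining characters: "md"
Concatenate remaining + first: "md" + "omabe" = "mdomabe"

mdomabe


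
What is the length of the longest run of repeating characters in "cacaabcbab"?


Input: "cacaabcbab"
Scanning for longest run:
  Position 1 ('a'): new char, reset run to 1
  Position 2 ('c'): new char, reset run to 1
  Position 3 ('a'): new char, reset run to 1
  Position 4 ('a'): continues run of 'a', length=2
  Position 5 ('b'): new char, reset run to 1
  Position 6 ('c'): new char, reset run to 1
  Position 7 ('b'): new char, reset run to 1
  Position 8 ('a'): new char, reset run to 1
  Position 9 ('b'): new char, reset run to 1
Longest run: 'a' with length 2

2


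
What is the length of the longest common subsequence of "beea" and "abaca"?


LCS of "beea" and "abaca"
DP table:
           a    b    a    c    a
      0    0    0    0    0    0
  b   0    0    1    1    1    1
  e   0    0    1    1    1    1
  e   0    0    1    1    1    1
  a   0    1    1    2    2    2
LCS length = dp[4][5] = 2

2


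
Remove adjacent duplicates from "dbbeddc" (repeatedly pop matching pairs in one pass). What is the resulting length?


Input: dbbeddc
Stack-based adjacent duplicate removal:
  Read 'd': push. Stack: d
  Read 'b': push. Stack: db
  Read 'b': matches stack top 'b' => pop. Stack: d
  Read 'e': push. Stack: de
  Read 'd': push. Stack: ded
  Read 'd': matches stack top 'd' => pop. Stack: de
  Read 'c': push. Stack: dec
Final stack: "dec" (length 3)

3


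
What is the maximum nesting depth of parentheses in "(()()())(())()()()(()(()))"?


Input: "(()()())(())()()()(()(()))"
Tracking depth:
  Position 0 '(': depth becomes 1
  Position 1 '(': depth becomes 2
  Position 2 ')': depth becomes 1
  Position 3 '(': depth becomes 2
  Position 4 ')': depth becomes 1
  Position 5 '(': depth becomes 2
  Position 6 ')': depth becomes 1
  Position 7 ')': depth becomes 0
  Position 8 '(': depth becomes 1
  Position 9 '(': depth becomes 2
  Position 10 ')': depth becomes 1
  Position 11 ')': depth becomes 0
  Position 12 '(': depth becomes 1
  Position 13 ')': depth becomes 0
  Position 14 '(': depth becomes 1
  Position 15 ')': depth becomes 0
  Position 16 '(': depth becomes 1
  Position 17 ')': depth becomes 0
  Position 18 '(': depth becomes 1
  Position 19 '(': depth becomes 2
  Position 20 ')': depth becomes 1
  Position 21 '(': depth becomes 2
  Position 22 '(': depth becomes 3
  Position 23 ')': depth becomes 2
  Position 24 ')': depth becomes 1
  Position 25 ')': depth becomes 0
Maximum depth reached: 3

3


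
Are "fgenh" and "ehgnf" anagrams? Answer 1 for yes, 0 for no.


Strings: "fgenh", "ehgnf"
Sorted first:  efghn
Sorted second: efghn
Sorted forms match => anagrams

1


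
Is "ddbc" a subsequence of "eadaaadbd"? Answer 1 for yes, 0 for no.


Check if "ddbc" is a subsequence of "eadaaadbd"
Greedy scan:
  Position 0 ('e'): no match needed
  Position 1 ('a'): no match needed
  Position 2 ('d'): matches sub[0] = 'd'
  Position 3 ('a'): no match needed
  Position 4 ('a'): no match needed
  Position 5 ('a'): no match needed
  Position 6 ('d'): matches sub[1] = 'd'
  Position 7 ('b'): matches sub[2] = 'b'
  Position 8 ('d'): no match needed
Only matched 3/4 characters => not a subsequence

0


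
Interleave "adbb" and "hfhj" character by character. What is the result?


Interleaving "adbb" and "hfhj":
  Position 0: 'a' from first, 'h' from second => "ah"
  Position 1: 'd' from first, 'f' from second => "df"
  Position 2: 'b' from first, 'h' from second => "bh"
  Position 3: 'b' from first, 'j' from second => "bj"
Result: ahdfbhbj

ahdfbhbj


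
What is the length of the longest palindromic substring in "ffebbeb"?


Input: "ffebbeb"
Checking substrings for palindromes:
  [2:6] "ebbe" (len 4) => palindrome
  [4:7] "beb" (len 3) => palindrome
  [0:2] "ff" (len 2) => palindrome
  [3:5] "bb" (len 2) => palindrome
Longest palindromic substring: "ebbe" with length 4

4


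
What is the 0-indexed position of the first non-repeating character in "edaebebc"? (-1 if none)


Input: edaebebc
Character frequencies:
  'a': 1
  'b': 2
  'c': 1
  'd': 1
  'e': 3
Scanning left to right for freq == 1:
  Position 0 ('e'): freq=3, skip
  Position 1 ('d'): unique! => answer = 1

1


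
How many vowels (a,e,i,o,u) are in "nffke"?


Input: nffke
Checking each character:
  'n' at position 0: consonant
  'f' at position 1: consonant
  'f' at position 2: consonant
  'k' at position 3: consonant
  'e' at position 4: vowel (running total: 1)
Total vowels: 1

1


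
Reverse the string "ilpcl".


Input: ilpcl
Reading characters right to left:
  Position 4: 'l'
  Position 3: 'c'
  Position 2: 'p'
  Position 1: 'l'
  Position 0: 'i'
Reversed: lcpli

lcpli


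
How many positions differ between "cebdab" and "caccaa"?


Comparing "cebdab" and "caccaa" position by position:
  Position 0: 'c' vs 'c' => same
  Position 1: 'e' vs 'a' => DIFFER
  Position 2: 'b' vs 'c' => DIFFER
  Position 3: 'd' vs 'c' => DIFFER
  Position 4: 'a' vs 'a' => same
  Position 5: 'b' vs 'a' => DIFFER
Positions that differ: 4

4


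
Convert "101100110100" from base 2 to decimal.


Input: "101100110100" in base 2
Positional expansion:
  Digit '1' (value 1) x 2^11 = 2048
  Digit '0' (value 0) x 2^10 = 0
  Digit '1' (value 1) x 2^9 = 512
  Digit '1' (value 1) x 2^8 = 256
  Digit '0' (value 0) x 2^7 = 0
  Digit '0' (value 0) x 2^6 = 0
  Digit '1' (value 1) x 2^5 = 32
  Digit '1' (value 1) x 2^4 = 16
  Digit '0' (value 0) x 2^3 = 0
  Digit '1' (value 1) x 2^2 = 4
  Digit '0' (value 0) x 2^1 = 0
  Digit '0' (value 0) x 2^0 = 0
Sum = 2868

2868


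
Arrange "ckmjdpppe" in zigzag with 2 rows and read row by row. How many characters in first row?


Zigzag "ckmjdpppe" into 2 rows:
Placing characters:
  'c' => row 0
  'k' => row 1
  'm' => row 0
  'j' => row 1
  'd' => row 0
  'p' => row 1
  'p' => row 0
  'p' => row 1
  'e' => row 0
Rows:
  Row 0: "cmdpe"
  Row 1: "kjpp"
First row length: 5

5


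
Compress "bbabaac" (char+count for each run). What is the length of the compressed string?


Input: bbabaac
Runs:
  'b' x 2 => "b2"
  'a' x 1 => "a1"
  'b' x 1 => "b1"
  'a' x 2 => "a2"
  'c' x 1 => "c1"
Compressed: "b2a1b1a2c1"
Compressed length: 10

10


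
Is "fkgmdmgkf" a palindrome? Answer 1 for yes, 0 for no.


Input: fkgmdmgkf
Reversed: fkgmdmgkf
  Compare pos 0 ('f') with pos 8 ('f'): match
  Compare pos 1 ('k') with pos 7 ('k'): match
  Compare pos 2 ('g') with pos 6 ('g'): match
  Compare pos 3 ('m') with pos 5 ('m'): match
Result: palindrome

1


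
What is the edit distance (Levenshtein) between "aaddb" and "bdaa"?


Computing edit distance: "aaddb" -> "bdaa"
DP table:
           b    d    a    a
      0    1    2    3    4
  a   1    1    2    2    3
  a   2    2    2    2    2
  d   3    3    2    3    3
  d   4    4    3    3    4
  b   5    4    4    4    4
Edit distance = dp[5][4] = 4

4


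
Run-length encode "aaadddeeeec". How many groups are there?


Input: aaadddeeeec
Scanning for consecutive runs:
  Group 1: 'a' x 3 (positions 0-2)
  Group 2: 'd' x 3 (positions 3-5)
  Group 3: 'e' x 4 (positions 6-9)
  Group 4: 'c' x 1 (positions 10-10)
Total groups: 4

4


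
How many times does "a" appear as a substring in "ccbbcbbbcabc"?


Searching for "a" in "ccbbcbbbcabc"
Scanning each position:
  Position 0: "c" => no
  Position 1: "c" => no
  Position 2: "b" => no
  Position 3: "b" => no
  Position 4: "c" => no
  Position 5: "b" => no
  Position 6: "b" => no
  Position 7: "b" => no
  Position 8: "c" => no
  Position 9: "a" => MATCH
  Position 10: "b" => no
  Position 11: "c" => no
Total occurrences: 1

1


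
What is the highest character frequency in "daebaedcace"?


Input: daebaedcace
Character counts:
  'a': 3
  'b': 1
  'c': 2
  'd': 2
  'e': 3
Maximum frequency: 3

3


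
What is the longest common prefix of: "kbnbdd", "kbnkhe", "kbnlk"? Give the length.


Words: kbnbdd, kbnkhe, kbnlk
  Position 0: all 'k' => match
  Position 1: all 'b' => match
  Position 2: all 'n' => match
  Position 3: ('b', 'k', 'l') => mismatch, stop
LCP = "kbn" (length 3)

3


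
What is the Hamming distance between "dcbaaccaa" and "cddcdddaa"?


Comparing "dcbaaccaa" and "cddcdddaa" position by position:
  Position 0: 'd' vs 'c' => differ
  Position 1: 'c' vs 'd' => differ
  Position 2: 'b' vs 'd' => differ
  Position 3: 'a' vs 'c' => differ
  Position 4: 'a' vs 'd' => differ
  Position 5: 'c' vs 'd' => differ
  Position 6: 'c' vs 'd' => differ
  Position 7: 'a' vs 'a' => same
  Position 8: 'a' vs 'a' => same
Total differences (Hamming distance): 7

7


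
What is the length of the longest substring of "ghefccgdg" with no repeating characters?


Input: "ghefccgdg"
Sliding window (track last position of each char):
  Position 0 ('g'): window [0,0] length 1 -- new best
  Position 1 ('h'): window [0,1] length 2 -- new best
  Position 2 ('e'): window [0,2] length 3 -- new best
  Position 3 ('f'): window [0,3] length 4 -- new best
  Position 4 ('c'): window [0,4] length 5 -- new best
  Position 5 ('c'): repeat (last at 4), move window start to 5
  Position 5 ('c'): window [5,5] length 1
  Position 6 ('g'): window [5,6] length 2
  Position 7 ('d'): window [5,7] length 3
  Position 8 ('g'): repeat (last at 6), move window start to 7
  Position 8 ('g'): window [7,8] length 2
Longest substring with no repeats: "ghefc" with length 5

5


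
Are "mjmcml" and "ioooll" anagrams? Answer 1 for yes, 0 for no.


Strings: "mjmcml", "ioooll"
Sorted first:  cjlmmm
Sorted second: illooo
Differ at position 0: 'c' vs 'i' => not anagrams

0


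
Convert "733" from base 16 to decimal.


Input: "733" in base 16
Positional expansion:
  Digit '7' (value 7) x 16^2 = 1792
  Digit '3' (value 3) x 16^1 = 48
  Digit '3' (value 3) x 16^0 = 3
Sum = 1843

1843


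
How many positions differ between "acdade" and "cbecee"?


Comparing "acdade" and "cbecee" position by position:
  Position 0: 'a' vs 'c' => DIFFER
  Position 1: 'c' vs 'b' => DIFFER
  Position 2: 'd' vs 'e' => DIFFER
  Position 3: 'a' vs 'c' => DIFFER
  Position 4: 'd' vs 'e' => DIFFER
  Position 5: 'e' vs 'e' => same
Positions that differ: 5

5


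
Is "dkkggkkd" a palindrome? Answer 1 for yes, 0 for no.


Input: dkkggkkd
Reversed: dkkggkkd
  Compare pos 0 ('d') with pos 7 ('d'): match
  Compare pos 1 ('k') with pos 6 ('k'): match
  Compare pos 2 ('k') with pos 5 ('k'): match
  Compare pos 3 ('g') with pos 4 ('g'): match
Result: palindrome

1


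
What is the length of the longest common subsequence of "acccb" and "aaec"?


LCS of "acccb" and "aaec"
DP table:
           a    a    e    c
      0    0    0    0    0
  a   0    1    1    1    1
  c   0    1    1    1    2
  c   0    1    1    1    2
  c   0    1    1    1    2
  b   0    1    1    1    2
LCS length = dp[5][4] = 2

2


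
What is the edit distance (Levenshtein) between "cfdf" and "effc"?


Computing edit distance: "cfdf" -> "effc"
DP table:
           e    f    f    c
      0    1    2    3    4
  c   1    1    2    3    3
  f   2    2    1    2    3
  d   3    3    2    2    3
  f   4    4    3    2    3
Edit distance = dp[4][4] = 3

3


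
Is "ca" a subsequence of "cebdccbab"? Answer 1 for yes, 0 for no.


Check if "ca" is a subsequence of "cebdccbab"
Greedy scan:
  Position 0 ('c'): matches sub[0] = 'c'
  Position 1 ('e'): no match needed
  Position 2 ('b'): no match needed
  Position 3 ('d'): no match needed
  Position 4 ('c'): no match needed
  Position 5 ('c'): no match needed
  Position 6 ('b'): no match needed
  Position 7 ('a'): matches sub[1] = 'a'
  Position 8 ('b'): no match needed
All 2 characters matched => is a subsequence

1


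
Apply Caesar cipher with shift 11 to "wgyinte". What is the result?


Caesar cipher: shift "wgyinte" by 11
  'w' (pos 22) + 11 = pos 7 = 'h'
  'g' (pos 6) + 11 = pos 17 = 'r'
  'y' (pos 24) + 11 = pos 9 = 'j'
  'i' (pos 8) + 11 = pos 19 = 't'
  'n' (pos 13) + 11 = pos 24 = 'y'
  't' (pos 19) + 11 = pos 4 = 'e'
  'e' (pos 4) + 11 = pos 15 = 'p'
Result: hrjtyep

hrjtyep


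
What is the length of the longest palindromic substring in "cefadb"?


Input: "cefadb"
Checking substrings for palindromes:
  No multi-char palindromic substrings found
Longest palindromic substring: "c" with length 1

1


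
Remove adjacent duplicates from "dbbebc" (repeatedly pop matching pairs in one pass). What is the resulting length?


Input: dbbebc
Stack-based adjacent duplicate removal:
  Read 'd': push. Stack: d
  Read 'b': push. Stack: db
  Read 'b': matches stack top 'b' => pop. Stack: d
  Read 'e': push. Stack: de
  Read 'b': push. Stack: deb
  Read 'c': push. Stack: debc
Final stack: "debc" (length 4)

4


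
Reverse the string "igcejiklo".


Input: igcejiklo
Reading characters right to left:
  Position 8: 'o'
  Position 7: 'l'
  Position 6: 'k'
  Position 5: 'i'
  Position 4: 'j'
  Position 3: 'e'
  Position 2: 'c'
  Position 1: 'g'
  Position 0: 'i'
Reversed: olkijecgi

olkijecgi


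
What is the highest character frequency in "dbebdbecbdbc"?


Input: dbebdbecbdbc
Character counts:
  'b': 5
  'c': 2
  'd': 3
  'e': 2
Maximum frequency: 5

5


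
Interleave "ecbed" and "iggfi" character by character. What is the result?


Interleaving "ecbed" and "iggfi":
  Position 0: 'e' from first, 'i' from second => "ei"
  Position 1: 'c' from first, 'g' from second => "cg"
  Position 2: 'b' from first, 'g' from second => "bg"
  Position 3: 'e' from first, 'f' from second => "ef"
  Position 4: 'd' from first, 'i' from second => "di"
Result: eicgbgefdi

eicgbgefdi


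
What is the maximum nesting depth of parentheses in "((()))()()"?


Input: "((()))()()"
Tracking depth:
  Position 0 '(': depth becomes 1
  Position 1 '(': depth becomes 2
  Position 2 '(': depth becomes 3
  Position 3 ')': depth becomes 2
  Position 4 ')': depth becomes 1
  Position 5 ')': depth becomes 0
  Position 6 '(': depth becomes 1
  Position 7 ')': depth becomes 0
  Position 8 '(': depth becomes 1
  Position 9 ')': depth becomes 0
Maximum depth reached: 3

3


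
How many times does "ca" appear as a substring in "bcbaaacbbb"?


Searching for "ca" in "bcbaaacbbb"
Scanning each position:
  Position 0: "bc" => no
  Position 1: "cb" => no
  Position 2: "ba" => no
  Position 3: "aa" => no
  Position 4: "aa" => no
  Position 5: "ac" => no
  Position 6: "cb" => no
  Position 7: "bb" => no
  Position 8: "bb" => no
Total occurrences: 0

0


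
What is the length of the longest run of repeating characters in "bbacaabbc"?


Input: "bbacaabbc"
Scanning for longest run:
  Position 1 ('b'): continues run of 'b', length=2
  Position 2 ('a'): new char, reset run to 1
  Position 3 ('c'): new char, reset run to 1
  Position 4 ('a'): new char, reset run to 1
  Position 5 ('a'): continues run of 'a', length=2
  Position 6 ('b'): new char, reset run to 1
  Position 7 ('b'): continues run of 'b', length=2
  Position 8 ('c'): new char, reset run to 1
Longest run: 'b' with length 2

2


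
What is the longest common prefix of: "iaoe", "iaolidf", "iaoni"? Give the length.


Words: iaoe, iaolidf, iaoni
  Position 0: all 'i' => match
  Position 1: all 'a' => match
  Position 2: all 'o' => match
  Position 3: ('e', 'l', 'n') => mismatch, stop
LCP = "iao" (length 3)

3


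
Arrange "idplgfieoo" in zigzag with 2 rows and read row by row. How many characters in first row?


Zigzag "idplgfieoo" into 2 rows:
Placing characters:
  'i' => row 0
  'd' => row 1
  'p' => row 0
  'l' => row 1
  'g' => row 0
  'f' => row 1
  'i' => row 0
  'e' => row 1
  'o' => row 0
  'o' => row 1
Rows:
  Row 0: "ipgio"
  Row 1: "dlfeo"
First row length: 5

5


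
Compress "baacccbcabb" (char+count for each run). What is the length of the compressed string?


Input: baacccbcabb
Runs:
  'b' x 1 => "b1"
  'a' x 2 => "a2"
  'c' x 3 => "c3"
  'b' x 1 => "b1"
  'c' x 1 => "c1"
  'a' x 1 => "a1"
  'b' x 2 => "b2"
Compressed: "b1a2c3b1c1a1b2"
Compressed length: 14

14
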